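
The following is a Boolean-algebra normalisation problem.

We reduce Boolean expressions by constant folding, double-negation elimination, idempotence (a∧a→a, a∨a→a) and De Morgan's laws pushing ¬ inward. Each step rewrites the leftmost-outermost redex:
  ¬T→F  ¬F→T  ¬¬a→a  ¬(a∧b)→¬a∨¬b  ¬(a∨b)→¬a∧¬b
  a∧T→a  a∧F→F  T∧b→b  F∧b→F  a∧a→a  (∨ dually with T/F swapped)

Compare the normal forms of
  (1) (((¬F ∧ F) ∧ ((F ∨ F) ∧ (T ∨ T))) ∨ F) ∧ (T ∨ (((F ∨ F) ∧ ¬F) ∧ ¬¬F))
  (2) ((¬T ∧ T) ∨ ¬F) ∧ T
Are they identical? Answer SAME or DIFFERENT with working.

Answer: DIFFERENT — A ⇓ F, B ⇓ T

Working:
Term A:
  start: (((¬F ∧ F) ∧ ((F ∨ F) ∧ (T ∨ T))) ∨ F) ∧ (T ∨ (((F ∨ F) ∧ ¬F) ∧ ¬¬F))
  step 1: ((¬F ∧ F) ∧ ((F ∨ F) ∧ (T ∨ T))) ∧ (T ∨ (((F ∨ F) ∧ ¬F) ∧ ¬¬F))
  step 2: (F ∧ ((F ∨ F) ∧ (T ∨ T))) ∧ (T ∨ (((F ∨ F) ∧ ¬F) ∧ ¬¬F))
  step 3: F ∧ (T ∨ (((F ∨ F) ∧ ¬F) ∧ ¬¬F))
  step 4: F

Term B:
  start: ((¬T ∧ T) ∨ ¬F) ∧ T
  step 1: (¬T ∧ T) ∨ ¬F
  step 2: ¬T ∨ ¬F
  step 3: F ∨ ¬F
  step 4: ¬F
  step 5: T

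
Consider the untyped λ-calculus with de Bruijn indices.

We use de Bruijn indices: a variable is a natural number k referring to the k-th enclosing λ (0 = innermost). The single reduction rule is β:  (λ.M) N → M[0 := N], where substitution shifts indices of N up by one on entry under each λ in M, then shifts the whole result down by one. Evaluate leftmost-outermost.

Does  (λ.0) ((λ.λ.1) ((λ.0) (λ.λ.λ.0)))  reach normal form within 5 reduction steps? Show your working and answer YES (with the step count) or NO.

Answer: YES — reaches normal form λ.λ.λ.λ.0 in 3 ≤ 5 steps

Reduction:
  start: (λ.0) ((λ.λ.1) ((λ.0) (λ.λ.λ.0)))
  →1  (λ.λ.1) ((λ.0) (λ.λ.λ.0))
  →2  λ.(λ.0) (λ.λ.λ.0)
  →3  λ.λ.λ.λ.0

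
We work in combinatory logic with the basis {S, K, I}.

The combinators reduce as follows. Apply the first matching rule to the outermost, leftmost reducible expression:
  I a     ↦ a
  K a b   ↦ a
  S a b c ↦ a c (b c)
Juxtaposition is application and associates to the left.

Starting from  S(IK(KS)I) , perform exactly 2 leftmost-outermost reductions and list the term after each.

Answer: after 2 steps: S(KS)

Derivation:
  start: S(IK(KS)I)
  →1  S(K(KS)I)
  →2  S(KS)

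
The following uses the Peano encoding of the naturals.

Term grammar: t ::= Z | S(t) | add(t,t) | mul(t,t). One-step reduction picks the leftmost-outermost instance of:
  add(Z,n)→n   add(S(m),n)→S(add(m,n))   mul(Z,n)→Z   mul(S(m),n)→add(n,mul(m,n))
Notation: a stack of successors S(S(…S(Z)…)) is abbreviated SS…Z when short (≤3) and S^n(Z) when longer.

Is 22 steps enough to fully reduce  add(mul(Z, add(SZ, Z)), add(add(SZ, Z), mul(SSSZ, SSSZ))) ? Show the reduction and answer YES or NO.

  start: add(mul(Z, add(SZ, Z)), add(add(SZ, Z), mul(SSSZ, SSSZ)))
  →1  add(Z, add(add(SZ, Z), mul(SSSZ, SSSZ)))
  →2  add(add(SZ, Z), mul(SSSZ, SSSZ))
  →3  add(S(add(Z, Z)), mul(SSSZ, SSSZ))
  →4  S(add(add(Z, Z), mul(SSSZ, SSSZ)))
  →5  S(add(Z, mul(SSSZ, SSSZ)))
  →6  S(mul(SSSZ, SSSZ))
  →7  S(add(SSSZ, mul(SSZ, SSSZ)))
  →8  S(S(add(SSZ, mul(SSZ, SSSZ))))
  →9  S(S(S(add(SZ, mul(SSZ, SSSZ)))))
  →10  S(S(S(S(add(Z, mul(SSZ, SSSZ))))))
  →11  S(S(S(S(mul(SSZ, SSSZ)))))
  →12  S(S(S(S(add(SSSZ, mul(SZ, SSSZ))))))
  →13  S(S(S(S(S(add(SSZ, mul(SZ, SSSZ)))))))
  →14  S(S(S(S(S(S(add(SZ, mul(SZ, SSSZ))))))))
  →15  S(S(S(S(S(S(S(add(Z, mul(SZ, SSSZ)))))))))
  →16  S(S(S(S(S(S(S(mul(SZ, SSSZ))))))))
  →17  S(S(S(S(S(S(S(add(SSSZ, mul(Z, SSSZ)))))))))
  →18  S(S(S(S(S(S(S(S(add(SSZ, mul(Z, SSSZ))))))))))
  →19  S(S(S(S(S(S(S(S(S(add(SZ, mul(Z, SSSZ)))))))))))
  →20  S(S(S(S(S(S(S(S(S(S(add(Z, mul(Z, SSSZ))))))))))))
  →21  S(S(S(S(S(S(S(S(S(S(mul(Z, SSSZ)))))))))))
  →22  S^10(Z)

Answer: YES — reaches normal form S^10(Z) in 22 ≤ 22 steps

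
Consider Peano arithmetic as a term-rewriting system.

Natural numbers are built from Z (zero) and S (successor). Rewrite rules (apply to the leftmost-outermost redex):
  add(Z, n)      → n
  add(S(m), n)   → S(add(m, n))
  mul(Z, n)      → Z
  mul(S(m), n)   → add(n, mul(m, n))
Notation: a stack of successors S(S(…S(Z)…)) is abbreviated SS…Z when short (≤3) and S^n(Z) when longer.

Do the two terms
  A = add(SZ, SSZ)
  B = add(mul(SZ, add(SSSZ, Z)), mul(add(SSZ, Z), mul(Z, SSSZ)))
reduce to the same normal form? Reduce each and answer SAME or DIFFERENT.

Term A:
  start: add(SZ, SSZ)
  [1] S(add(Z, SSZ))
  [2] SSSZ

Term B:
  start: add(mul(SZ, add(SSSZ, Z)), mul(add(SSZ, Z), mul(Z, SSSZ)))
  [1] add(add(add(SSSZ, Z), mul(Z, add(SSSZ, Z))), mul(add(SSZ, Z), mul(Z, SSSZ)))
  [2] add(add(S(add(SSZ, Z)), mul(Z, add(SSSZ, Z))), mul(add(SSZ, Z), mul(Z, SSSZ)))
  [3] add(S(add(add(SSZ, Z), mul(Z, add(SSSZ, Z)))), mul(add(SSZ, Z), mul(Z, SSSZ)))
  [4] S(add(add(add(SSZ, Z), mul(Z, add(SSSZ, Z))), mul(add(SSZ, Z), mul(Z, SSSZ))))
  [5] S(add(add(S(add(SZ, Z)), mul(Z, add(SSSZ, Z))), mul(add(SSZ, Z), mul(Z, SSSZ))))
  [6] S(add(S(add(add(SZ, Z), mul(Z, add(SSSZ, Z)))), mul(add(SSZ, Z), mul(Z, SSSZ))))
  [7] S(S(add(add(add(SZ, Z), mul(Z, add(SSSZ, Z))), mul(add(SSZ, Z), mul(Z, SSSZ)))))
  [8] S(S(add(add(S(add(Z, Z)), mul(Z, add(SSSZ, Z))), mul(add(SSZ, Z), mul(Z, SSSZ)))))
  [9] S(S(add(S(add(add(Z, Z), mul(Z, add(SSSZ, Z)))), mul(add(SSZ, Z), mul(Z, SSSZ)))))
  [10] S(S(S(add(add(add(Z, Z), mul(Z, add(SSSZ, Z))), mul(add(SSZ, Z), mul(Z, SSSZ))))))
  [11] S(S(S(add(add(Z, mul(Z, add(SSSZ, Z))), mul(add(SSZ, Z), mul(Z, SSSZ))))))
  [12] S(S(S(add(mul(Z, add(SSSZ, Z)), mul(add(SSZ, Z), mul(Z, SSSZ))))))
  [13] S(S(S(add(Z, mul(add(SSZ, Z), mul(Z, SSSZ))))))
  [14] S(S(S(mul(add(SSZ, Z), mul(Z, SSSZ)))))
  [15] S(S(S(mul(S(add(SZ, Z)), mul(Z, SSSZ)))))
  [16] S(S(S(add(mul(Z, SSSZ), mul(add(SZ, Z), mul(Z, SSSZ))))))
  [17] S(S(S(add(Z, mul(add(SZ, Z), mul(Z, SSSZ))))))
  [18] S(S(S(mul(add(SZ, Z), mul(Z, SSSZ)))))
  [19] S(S(S(mul(S(add(Z, Z)), mul(Z, SSSZ)))))
  [20] S(S(S(add(mul(Z, SSSZ), mul(add(Z, Z), mul(Z, SSSZ))))))
  [21] S(S(S(add(Z, mul(add(Z, Z), mul(Z, SSSZ))))))
  [22] S(S(S(mul(add(Z, Z), mul(Z, SSSZ)))))
  [23] S(S(S(mul(Z, mul(Z, SSSZ)))))
  [24] SSSZ

Answer: SAME — A ⇓ SSSZ, B ⇓ SSSZ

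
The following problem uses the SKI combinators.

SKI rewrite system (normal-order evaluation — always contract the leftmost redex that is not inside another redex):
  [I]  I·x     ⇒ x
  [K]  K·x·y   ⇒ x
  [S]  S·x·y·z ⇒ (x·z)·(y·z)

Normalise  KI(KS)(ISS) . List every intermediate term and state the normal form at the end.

  start: KI(KS)(ISS)
  [1] I(ISS)
  [2] ISS
  [3] SS

Answer: normal form = SS  (in 3 steps)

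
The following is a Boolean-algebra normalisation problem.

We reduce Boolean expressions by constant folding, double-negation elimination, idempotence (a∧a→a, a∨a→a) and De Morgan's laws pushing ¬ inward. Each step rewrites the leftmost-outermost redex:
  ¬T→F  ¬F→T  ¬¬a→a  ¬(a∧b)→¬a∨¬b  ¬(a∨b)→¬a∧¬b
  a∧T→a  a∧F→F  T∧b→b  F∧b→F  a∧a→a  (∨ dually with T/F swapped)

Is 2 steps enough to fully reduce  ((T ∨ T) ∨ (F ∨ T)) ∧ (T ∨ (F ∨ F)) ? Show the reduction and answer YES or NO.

Answer: NO — after 2 steps the term is T ∧ (T ∨ (F ∨ F)), not yet normal

Working:
  start: ((T ∨ T) ∨ (F ∨ T)) ∧ (T ∨ (F ∨ F))
  [1] (T ∨ (F ∨ T)) ∧ (T ∨ (F ∨ F))
  [2] T ∧ (T ∨ (F ∨ F))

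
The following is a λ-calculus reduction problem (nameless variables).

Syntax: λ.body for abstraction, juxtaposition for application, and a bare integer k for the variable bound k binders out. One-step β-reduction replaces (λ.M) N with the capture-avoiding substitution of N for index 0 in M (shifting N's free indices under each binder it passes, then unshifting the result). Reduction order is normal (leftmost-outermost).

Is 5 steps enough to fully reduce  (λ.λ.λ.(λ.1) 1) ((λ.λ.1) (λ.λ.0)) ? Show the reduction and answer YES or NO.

Answer: YES — reaches normal form λ.λ.0 in 2 ≤ 5 steps

Working:
  start: (λ.λ.λ.(λ.1) 1) ((λ.λ.1) (λ.λ.0))
  step 1: λ.λ.(λ.1) 1
  step 2: λ.λ.0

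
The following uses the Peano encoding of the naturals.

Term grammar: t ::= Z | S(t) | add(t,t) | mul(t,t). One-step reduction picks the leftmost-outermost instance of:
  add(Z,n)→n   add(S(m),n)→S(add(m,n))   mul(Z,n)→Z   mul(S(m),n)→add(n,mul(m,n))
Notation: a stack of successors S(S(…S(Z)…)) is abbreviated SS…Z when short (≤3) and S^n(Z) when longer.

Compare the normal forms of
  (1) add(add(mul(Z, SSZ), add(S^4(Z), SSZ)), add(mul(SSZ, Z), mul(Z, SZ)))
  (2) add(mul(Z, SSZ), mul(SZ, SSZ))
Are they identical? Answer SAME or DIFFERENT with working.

Term A:
  start: add(add(mul(Z, SSZ), add(S^4(Z), SSZ)), add(mul(SSZ, Z), mul(Z, SZ)))
  [1] add(add(Z, add(S^4(Z), SSZ)), add(mul(SSZ, Z), mul(Z, SZ)))
  [2] add(add(S^4(Z), SSZ), add(mul(SSZ, Z), mul(Z, SZ)))
  [3] add(S(add(SSSZ, SSZ)), add(mul(SSZ, Z), mul(Z, SZ)))
  [4] S(add(add(SSSZ, SSZ), add(mul(SSZ, Z), mul(Z, SZ))))
  [5] S(add(S(add(SSZ, SSZ)), add(mul(SSZ, Z), mul(Z, SZ))))
  [6] S(S(add(add(SSZ, SSZ), add(mul(SSZ, Z), mul(Z, SZ)))))
  [7] S(S(add(S(add(SZ, SSZ)), add(mul(SSZ, Z), mul(Z, SZ)))))
  [8] S(S(S(add(add(SZ, SSZ), add(mul(SSZ, Z), mul(Z, SZ))))))
  [9] S(S(S(add(S(add(Z, SSZ)), add(mul(SSZ, Z), mul(Z, SZ))))))
  [10] S(S(S(S(add(add(Z, SSZ), add(mul(SSZ, Z), mul(Z, SZ)))))))
  [11] S(S(S(S(add(SSZ, add(mul(SSZ, Z), mul(Z, SZ)))))))
  [12] S(S(S(S(S(add(SZ, add(mul(SSZ, Z), mul(Z, SZ))))))))
  [13] S(S(S(S(S(S(add(Z, add(mul(SSZ, Z), mul(Z, SZ)))))))))
  [14] S(S(S(S(S(S(add(mul(SSZ, Z), mul(Z, SZ))))))))
  [15] S(S(S(S(S(S(add(add(Z, mul(SZ, Z)), mul(Z, SZ))))))))
  [16] S(S(S(S(S(S(add(mul(SZ, Z), mul(Z, SZ))))))))
  [17] S(S(S(S(S(S(add(add(Z, mul(Z, Z)), mul(Z, SZ))))))))
  [18] S(S(S(S(S(S(add(mul(Z, Z), mul(Z, SZ))))))))
  [19] S(S(S(S(S(S(add(Z, mul(Z, SZ))))))))
  [20] S(S(S(S(S(S(mul(Z, SZ)))))))
  [21] S^6(Z)

Term B:
  start: add(mul(Z, SSZ), mul(SZ, SSZ))
  [1] add(Z, mul(SZ, SSZ))
  [2] mul(SZ, SSZ)
  [3] add(SSZ, mul(Z, SSZ))
  [4] S(add(SZ, mul(Z, SSZ)))
  [5] S(S(add(Z, mul(Z, SSZ))))
  [6] S(S(mul(Z, SSZ)))
  [7] SSZ

Answer: DIFFERENT — A ⇓ S^6(Z), B ⇓ SSZ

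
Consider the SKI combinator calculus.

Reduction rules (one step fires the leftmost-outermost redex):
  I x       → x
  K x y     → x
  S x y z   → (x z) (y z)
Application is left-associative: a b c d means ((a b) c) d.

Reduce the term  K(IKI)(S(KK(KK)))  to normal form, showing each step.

  start: K(IKI)(S(KK(KK)))
  →1  IKI
  →2  KI

Answer: normal form = KI  (in 2 steps)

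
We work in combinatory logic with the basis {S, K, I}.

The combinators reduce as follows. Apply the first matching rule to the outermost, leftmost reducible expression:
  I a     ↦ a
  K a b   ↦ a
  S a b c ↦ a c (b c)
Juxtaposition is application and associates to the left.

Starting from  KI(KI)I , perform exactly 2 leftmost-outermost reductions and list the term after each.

  start: KI(KI)I
  →1  II
  →2  I

Answer: after 2 steps: I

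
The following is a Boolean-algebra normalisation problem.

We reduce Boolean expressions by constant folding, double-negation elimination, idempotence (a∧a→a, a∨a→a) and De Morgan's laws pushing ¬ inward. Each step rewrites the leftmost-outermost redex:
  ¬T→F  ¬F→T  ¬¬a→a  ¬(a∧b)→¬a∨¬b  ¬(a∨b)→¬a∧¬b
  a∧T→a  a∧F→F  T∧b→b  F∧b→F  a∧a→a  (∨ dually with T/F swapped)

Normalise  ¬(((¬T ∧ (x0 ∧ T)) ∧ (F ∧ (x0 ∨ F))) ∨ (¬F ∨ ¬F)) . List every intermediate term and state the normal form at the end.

  start: ¬(((¬T ∧ (x0 ∧ T)) ∧ (F ∧ (x0 ∨ F))) ∨ (¬F ∨ ¬F))
  [1] ¬((¬T ∧ (x0 ∧ T)) ∧ (F ∧ (x0 ∨ F))) ∧ ¬(¬F ∨ ¬F)
  [2] (¬(¬T ∧ (x0 ∧ T)) ∨ ¬(F ∧ (x0 ∨ F))) ∧ ¬(¬F ∨ ¬F)
  [3] ((¬¬T ∨ ¬(x0 ∧ T)) ∨ ¬(F ∧ (x0 ∨ F))) ∧ ¬(¬F ∨ ¬F)
  [4] ((T ∨ ¬(x0 ∧ T)) ∨ ¬(F ∧ (x0 ∨ F))) ∧ ¬(¬F ∨ ¬F)
  [5] (T ∨ ¬(F ∧ (x0 ∨ F))) ∧ ¬(¬F ∨ ¬F)
  [6] T ∧ ¬(¬F ∨ ¬F)
  [7] ¬(¬F ∨ ¬F)
  [8] ¬¬F ∧ ¬¬F
  [9] ¬¬F
  [10] F

Answer: normal form = F  (in 10 steps)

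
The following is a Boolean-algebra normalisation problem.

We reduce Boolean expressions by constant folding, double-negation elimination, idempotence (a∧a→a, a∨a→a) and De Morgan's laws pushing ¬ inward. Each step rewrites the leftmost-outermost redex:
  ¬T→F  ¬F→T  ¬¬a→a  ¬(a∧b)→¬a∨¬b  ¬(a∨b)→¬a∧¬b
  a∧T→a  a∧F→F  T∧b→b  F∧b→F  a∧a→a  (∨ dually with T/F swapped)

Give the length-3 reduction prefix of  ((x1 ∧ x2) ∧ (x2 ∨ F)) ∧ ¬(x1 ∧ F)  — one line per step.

Answer: after 3 steps: ((x1 ∧ x2) ∧ x2) ∧ (¬x1 ∨ T)

Reduction:
  start: ((x1 ∧ x2) ∧ (x2 ∨ F)) ∧ ¬(x1 ∧ F)
  →1  ((x1 ∧ x2) ∧ x2) ∧ ¬(x1 ∧ F)
  →2  ((x1 ∧ x2) ∧ x2) ∧ (¬x1 ∨ ¬F)
  →3  ((x1 ∧ x2) ∧ x2) ∧ (¬x1 ∨ T)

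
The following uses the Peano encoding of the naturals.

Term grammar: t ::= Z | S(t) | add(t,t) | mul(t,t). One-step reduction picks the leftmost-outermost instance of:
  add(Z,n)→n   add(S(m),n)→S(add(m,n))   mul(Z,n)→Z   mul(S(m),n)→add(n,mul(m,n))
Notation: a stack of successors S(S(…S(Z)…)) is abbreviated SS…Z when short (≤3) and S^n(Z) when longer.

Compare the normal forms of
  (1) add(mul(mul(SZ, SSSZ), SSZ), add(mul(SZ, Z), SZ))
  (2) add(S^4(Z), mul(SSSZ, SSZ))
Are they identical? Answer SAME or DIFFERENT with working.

Term A:
  start: add(mul(mul(SZ, SSSZ), SSZ), add(mul(SZ, Z), SZ))
  [1] add(mul(add(SSSZ, mul(Z, SSSZ)), SSZ), add(mul(SZ, Z), SZ))
  [2] add(mul(S(add(SSZ, mul(Z, SSSZ))), SSZ), add(mul(SZ, Z), SZ))
  [3] add(add(SSZ, mul(add(SSZ, mul(Z, SSSZ)), SSZ)), add(mul(SZ, Z), SZ))
  [4] add(S(add(SZ, mul(add(SSZ, mul(Z, SSSZ)), SSZ))), add(mul(SZ, Z), SZ))
  [5] S(add(add(SZ, mul(add(SSZ, mul(Z, SSSZ)), SSZ)), add(mul(SZ, Z), SZ)))
  [6] S(add(S(add(Z, mul(add(SSZ, mul(Z, SSSZ)), SSZ))), add(mul(SZ, Z), SZ)))
  [7] S(S(add(add(Z, mul(add(SSZ, mul(Z, SSSZ)), SSZ)), add(mul(SZ, Z), SZ))))
  [8] S(S(add(mul(add(SSZ, mul(Z, SSSZ)), SSZ), add(mul(SZ, Z), SZ))))
  [9] S(S(add(mul(S(add(SZ, mul(Z, SSSZ))), SSZ), add(mul(SZ, Z), SZ))))
  [10] S(S(add(add(SSZ, mul(add(SZ, mul(Z, SSSZ)), SSZ)), add(mul(SZ, Z), SZ))))
  [11] S(S(add(S(add(SZ, mul(add(SZ, mul(Z, SSSZ)), SSZ))), add(mul(SZ, Z), SZ))))
  [12] S(S(S(add(add(SZ, mul(add(SZ, mul(Z, SSSZ)), SSZ)), add(mul(SZ, Z), SZ)))))
  [13] S(S(S(add(S(add(Z, mul(add(SZ, mul(Z, SSSZ)), SSZ))), add(mul(SZ, Z), SZ)))))
  [14] S(S(S(S(add(add(Z, mul(add(SZ, mul(Z, SSSZ)), SSZ)), add(mul(SZ, Z), SZ))))))
  [15] S(S(S(S(add(mul(add(SZ, mul(Z, SSSZ)), SSZ), add(mul(SZ, Z), SZ))))))
  [16] S(S(S(S(add(mul(S(add(Z, mul(Z, SSSZ))), SSZ), add(mul(SZ, Z), SZ))))))
  [17] S(S(S(S(add(add(SSZ, mul(add(Z, mul(Z, SSSZ)), SSZ)), add(mul(SZ, Z), SZ))))))
  [18] S(S(S(S(add(S(add(SZ, mul(add(Z, mul(Z, SSSZ)), SSZ))), add(mul(SZ, Z), SZ))))))
  [19] S(S(S(S(S(add(add(SZ, mul(add(Z, mul(Z, SSSZ)), SSZ)), add(mul(SZ, Z), SZ)))))))
  [20] S(S(S(S(S(add(S(add(Z, mul(add(Z, mul(Z, SSSZ)), SSZ))), add(mul(SZ, Z), SZ)))))))
  [21] S(S(S(S(S(S(add(add(Z, mul(add(Z, mul(Z, SSSZ)), SSZ)), add(mul(SZ, Z), SZ))))))))
  [22] S(S(S(S(S(S(add(mul(add(Z, mul(Z, SSSZ)), SSZ), add(mul(SZ, Z), SZ))))))))
  [23] S(S(S(S(S(S(add(mul(mul(Z, SSSZ), SSZ), add(mul(SZ, Z), SZ))))))))
  [24] S(S(S(S(S(S(add(mul(Z, SSZ), add(mul(SZ, Z), SZ))))))))
  [25] S(S(S(S(S(S(add(Z, add(mul(SZ, Z), SZ))))))))
  [26] S(S(S(S(S(S(add(mul(SZ, Z), SZ)))))))
  [27] S(S(S(S(S(S(add(add(Z, mul(Z, Z)), SZ)))))))
  [28] S(S(S(S(S(S(add(mul(Z, Z), SZ)))))))
  [29] S(S(S(S(S(S(add(Z, SZ)))))))
  [30] S^7(Z)

Term B:
  start: add(S^4(Z), mul(SSSZ, SSZ))
  [1] S(add(SSSZ, mul(SSSZ, SSZ)))
  [2] S(S(add(SSZ, mul(SSSZ, SSZ))))
  [3] S(S(S(add(SZ, mul(SSSZ, SSZ)))))
  [4] S(S(S(S(add(Z, mul(SSSZ, SSZ))))))
  [5] S(S(S(S(mul(SSSZ, SSZ)))))
  [6] S(S(S(S(add(SSZ, mul(SSZ, SSZ))))))
  [7] S(S(S(S(S(add(SZ, mul(SSZ, SSZ)))))))
  [8] S(S(S(S(S(S(add(Z, mul(SSZ, SSZ))))))))
  [9] S(S(S(S(S(S(mul(SSZ, SSZ)))))))
  [10] S(S(S(S(S(S(add(SSZ, mul(SZ, SSZ))))))))
  [11] S(S(S(S(S(S(S(add(SZ, mul(SZ, SSZ)))))))))
  [12] S(S(S(S(S(S(S(S(add(Z, mul(SZ, SSZ))))))))))
  [13] S(S(S(S(S(S(S(S(mul(SZ, SSZ)))))))))
  [14] S(S(S(S(S(S(S(S(add(SSZ, mul(Z, SSZ))))))))))
  [15] S(S(S(S(S(S(S(S(S(add(SZ, mul(Z, SSZ)))))))))))
  [16] S(S(S(S(S(S(S(S(S(S(add(Z, mul(Z, SSZ))))))))))))
  [17] S(S(S(S(S(S(S(S(S(S(mul(Z, SSZ)))))))))))
  [18] S^10(Z)

Answer: DIFFERENT — A ⇓ S^7(Z), B ⇓ S^10(Z)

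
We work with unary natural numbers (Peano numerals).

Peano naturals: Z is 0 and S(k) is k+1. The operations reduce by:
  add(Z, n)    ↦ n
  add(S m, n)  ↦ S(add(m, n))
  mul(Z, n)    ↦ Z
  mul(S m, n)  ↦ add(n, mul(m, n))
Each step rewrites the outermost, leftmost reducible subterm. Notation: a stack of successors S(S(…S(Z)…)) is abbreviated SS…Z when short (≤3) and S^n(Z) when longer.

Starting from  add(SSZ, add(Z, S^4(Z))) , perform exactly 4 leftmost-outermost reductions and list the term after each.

  start: add(SSZ, add(Z, S^4(Z)))
  [1] S(add(SZ, add(Z, S^4(Z))))
  [2] S(S(add(Z, add(Z, S^4(Z)))))
  [3] S(S(add(Z, S^4(Z))))
  [4] S^6(Z)

Answer: after 4 steps: S^6(Z)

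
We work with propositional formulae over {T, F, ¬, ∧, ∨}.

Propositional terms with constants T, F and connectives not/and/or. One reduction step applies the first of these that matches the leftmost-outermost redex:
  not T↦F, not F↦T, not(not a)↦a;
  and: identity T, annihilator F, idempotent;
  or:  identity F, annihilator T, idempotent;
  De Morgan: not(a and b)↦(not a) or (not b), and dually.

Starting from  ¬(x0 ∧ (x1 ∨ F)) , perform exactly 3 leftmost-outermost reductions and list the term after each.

  start: ¬(x0 ∧ (x1 ∨ F))
  [1] ¬x0 ∨ ¬(x1 ∨ F)
  [2] ¬x0 ∨ (¬x1 ∧ ¬F)
  [3] ¬x0 ∨ (¬x1 ∧ T)

Answer: after 3 steps: ¬x0 ∨ (¬x1 ∧ T)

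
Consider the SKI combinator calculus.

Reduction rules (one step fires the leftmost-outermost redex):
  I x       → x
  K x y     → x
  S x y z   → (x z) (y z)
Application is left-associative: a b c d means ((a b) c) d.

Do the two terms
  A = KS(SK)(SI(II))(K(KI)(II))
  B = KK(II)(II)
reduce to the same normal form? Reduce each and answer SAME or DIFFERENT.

Term A:
  start: KS(SK)(SI(II))(K(KI)(II))
  step 1: S(SI(II))(K(KI)(II))
  step 2: S(SII)(K(KI)(II))
  step 3: S(SII)(KI)

Term B:
  start: KK(II)(II)
  step 1: K(II)
  step 2: KI

Answer: DIFFERENT — A ⇓ S(SII)(KI), B ⇓ KI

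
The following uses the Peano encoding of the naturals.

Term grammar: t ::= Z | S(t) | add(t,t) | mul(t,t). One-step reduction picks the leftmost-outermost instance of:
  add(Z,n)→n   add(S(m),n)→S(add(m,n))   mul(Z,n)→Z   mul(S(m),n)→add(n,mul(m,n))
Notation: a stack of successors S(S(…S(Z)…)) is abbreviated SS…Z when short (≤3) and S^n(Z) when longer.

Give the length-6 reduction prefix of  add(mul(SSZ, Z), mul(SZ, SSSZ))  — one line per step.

  start: add(mul(SSZ, Z), mul(SZ, SSSZ))
  step 1: add(add(Z, mul(SZ, Z)), mul(SZ, SSSZ))
  step 2: add(mul(SZ, Z), mul(SZ, SSSZ))
  step 3: add(add(Z, mul(Z, Z)), mul(SZ, SSSZ))
  step 4: add(mul(Z, Z), mul(SZ, SSSZ))
  step 5: add(Z, mul(SZ, SSSZ))
  step 6: mul(SZ, SSSZ)

Answer: after 6 steps: mul(SZ, SSSZ)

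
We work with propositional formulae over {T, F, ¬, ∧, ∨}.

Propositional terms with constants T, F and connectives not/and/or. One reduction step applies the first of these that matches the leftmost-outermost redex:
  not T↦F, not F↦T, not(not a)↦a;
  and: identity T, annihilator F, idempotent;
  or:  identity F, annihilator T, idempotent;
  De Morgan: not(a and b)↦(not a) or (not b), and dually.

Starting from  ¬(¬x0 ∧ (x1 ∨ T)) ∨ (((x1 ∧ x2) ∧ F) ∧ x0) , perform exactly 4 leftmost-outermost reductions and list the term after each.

Answer: after 4 steps: (x0 ∨ (¬x1 ∧ F)) ∨ (((x1 ∧ x2) ∧ F) ∧ x0)

Derivation:
  start: ¬(¬x0 ∧ (x1 ∨ T)) ∨ (((x1 ∧ x2) ∧ F) ∧ x0)
  step 1: (¬¬x0 ∨ ¬(x1 ∨ T)) ∨ (((x1 ∧ x2) ∧ F) ∧ x0)
  step 2: (x0 ∨ ¬(x1 ∨ T)) ∨ (((x1 ∧ x2) ∧ F) ∧ x0)
  step 3: (x0 ∨ (¬x1 ∧ ¬T)) ∨ (((x1 ∧ x2) ∧ F) ∧ x0)
  step 4: (x0 ∨ (¬x1 ∧ F)) ∨ (((x1 ∧ x2) ∧ F) ∧ x0)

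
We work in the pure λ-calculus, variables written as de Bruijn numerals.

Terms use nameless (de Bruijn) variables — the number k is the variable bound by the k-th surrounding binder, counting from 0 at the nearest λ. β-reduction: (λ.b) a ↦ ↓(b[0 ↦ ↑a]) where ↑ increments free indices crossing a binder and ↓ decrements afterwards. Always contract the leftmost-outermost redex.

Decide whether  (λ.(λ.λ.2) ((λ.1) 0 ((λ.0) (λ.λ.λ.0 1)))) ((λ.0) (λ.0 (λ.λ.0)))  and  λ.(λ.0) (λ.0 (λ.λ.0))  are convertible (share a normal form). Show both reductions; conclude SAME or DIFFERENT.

Answer: SAME — A ⇓ λ.λ.0 (λ.λ.0), B ⇓ λ.λ.0 (λ.λ.0)

Derivation:
Term A:
  start: (λ.(λ.λ.2) ((λ.1) 0 ((λ.0) (λ.λ.λ.0 1)))) ((λ.0) (λ.0 (λ.λ.0)))
  [1] (λ.λ.(λ.0) (λ.0 (λ.λ.0))) ((λ.(λ.0) (λ.0 (λ.λ.0))) ((λ.0) (λ.0 (λ.λ.0))) ((λ.0) (λ.λ.λ.0 1)))
  [2] λ.(λ.0) (λ.0 (λ.λ.0))
  [3] λ.λ.0 (λ.λ.0)

Term B:
  start: λ.(λ.0) (λ.0 (λ.λ.0))
  [1] λ.λ.0 (λ.λ.0)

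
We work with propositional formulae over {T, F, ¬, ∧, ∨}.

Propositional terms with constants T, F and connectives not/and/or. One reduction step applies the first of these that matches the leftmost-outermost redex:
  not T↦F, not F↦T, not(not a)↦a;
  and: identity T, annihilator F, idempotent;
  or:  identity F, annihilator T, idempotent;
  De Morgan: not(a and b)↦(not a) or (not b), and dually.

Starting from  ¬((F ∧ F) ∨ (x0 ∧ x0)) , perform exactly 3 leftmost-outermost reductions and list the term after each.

  start: ¬((F ∧ F) ∨ (x0 ∧ x0))
  step 1: ¬(F ∧ F) ∧ ¬(x0 ∧ x0)
  step 2: (¬F ∨ ¬F) ∧ ¬(x0 ∧ x0)
  step 3: ¬F ∧ ¬(x0 ∧ x0)

Answer: after 3 steps: ¬F ∧ ¬(x0 ∧ x0)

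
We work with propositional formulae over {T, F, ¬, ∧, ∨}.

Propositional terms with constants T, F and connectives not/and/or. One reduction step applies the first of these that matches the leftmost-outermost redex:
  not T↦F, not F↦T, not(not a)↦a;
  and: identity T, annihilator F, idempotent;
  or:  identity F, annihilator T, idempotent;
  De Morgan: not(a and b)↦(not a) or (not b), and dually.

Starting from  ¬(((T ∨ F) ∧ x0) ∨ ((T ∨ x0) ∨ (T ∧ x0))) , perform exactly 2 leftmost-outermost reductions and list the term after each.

  start: ¬(((T ∨ F) ∧ x0) ∨ ((T ∨ x0) ∨ (T ∧ x0)))
  step 1: ¬((T ∨ F) ∧ x0) ∧ ¬((T ∨ x0) ∨ (T ∧ x0))
  step 2: (¬(T ∨ F) ∨ ¬x0) ∧ ¬((T ∨ x0) ∨ (T ∧ x0))

Answer: after 2 steps: (¬(T ∨ F) ∨ ¬x0) ∧ ¬((T ∨ x0) ∨ (T ∧ x0))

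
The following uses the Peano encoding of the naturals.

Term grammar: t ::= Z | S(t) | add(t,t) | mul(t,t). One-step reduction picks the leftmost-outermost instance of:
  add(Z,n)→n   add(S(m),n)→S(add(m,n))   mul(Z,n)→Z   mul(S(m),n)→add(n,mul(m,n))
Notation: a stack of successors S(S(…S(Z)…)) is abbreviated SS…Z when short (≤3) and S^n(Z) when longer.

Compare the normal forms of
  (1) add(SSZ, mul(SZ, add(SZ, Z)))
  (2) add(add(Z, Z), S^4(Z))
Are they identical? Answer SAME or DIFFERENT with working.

Term A:
  start: add(SSZ, mul(SZ, add(SZ, Z)))
  [1] S(add(SZ, mul(SZ, add(SZ, Z))))
  [2] S(S(add(Z, mul(SZ, add(SZ, Z)))))
  [3] S(S(mul(SZ, add(SZ, Z))))
  [4] S(S(add(add(SZ, Z), mul(Z, add(SZ, Z)))))
  [5] S(S(add(S(add(Z, Z)), mul(Z, add(SZ, Z)))))
  [6] S(S(S(add(add(Z, Z), mul(Z, add(SZ, Z))))))
  [7] S(S(S(add(Z, mul(Z, add(SZ, Z))))))
  [8] S(S(S(mul(Z, add(SZ, Z)))))
  [9] SSSZ

Term B:
  start: add(add(Z, Z), S^4(Z))
  [1] add(Z, S^4(Z))
  [2] S^4(Z)

Answer: DIFFERENT — A ⇓ SSSZ, B ⇓ S^4(Z)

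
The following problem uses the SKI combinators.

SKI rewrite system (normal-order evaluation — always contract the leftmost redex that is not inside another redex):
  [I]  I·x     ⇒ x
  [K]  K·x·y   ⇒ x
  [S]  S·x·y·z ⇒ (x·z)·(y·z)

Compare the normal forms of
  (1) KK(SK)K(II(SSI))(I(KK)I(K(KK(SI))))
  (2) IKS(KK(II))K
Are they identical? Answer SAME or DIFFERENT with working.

Answer: DIFFERENT — A ⇓ K(K(KK)), B ⇓ SK

Derivation:
Term A:
  start: KK(SK)K(II(SSI))(I(KK)I(K(KK(SI))))
  →1  KK(II(SSI))(I(KK)I(K(KK(SI))))
  →2  K(I(KK)I(K(KK(SI))))
  →3  K(KKI(K(KK(SI))))
  →4  K(K(K(KK(SI))))
  →5  K(K(KK))

Term B:
  start: IKS(KK(II))K
  →1  KS(KK(II))K
  →2  SK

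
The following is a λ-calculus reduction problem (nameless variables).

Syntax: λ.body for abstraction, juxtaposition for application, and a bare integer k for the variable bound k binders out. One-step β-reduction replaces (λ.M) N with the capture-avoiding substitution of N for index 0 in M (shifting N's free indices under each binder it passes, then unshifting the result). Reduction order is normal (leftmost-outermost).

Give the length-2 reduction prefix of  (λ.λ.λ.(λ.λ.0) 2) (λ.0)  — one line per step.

Answer: after 2 steps: λ.λ.λ.0

Working:
  start: (λ.λ.λ.(λ.λ.0) 2) (λ.0)
  →1  λ.λ.(λ.λ.0) (λ.0)
  →2  λ.λ.λ.0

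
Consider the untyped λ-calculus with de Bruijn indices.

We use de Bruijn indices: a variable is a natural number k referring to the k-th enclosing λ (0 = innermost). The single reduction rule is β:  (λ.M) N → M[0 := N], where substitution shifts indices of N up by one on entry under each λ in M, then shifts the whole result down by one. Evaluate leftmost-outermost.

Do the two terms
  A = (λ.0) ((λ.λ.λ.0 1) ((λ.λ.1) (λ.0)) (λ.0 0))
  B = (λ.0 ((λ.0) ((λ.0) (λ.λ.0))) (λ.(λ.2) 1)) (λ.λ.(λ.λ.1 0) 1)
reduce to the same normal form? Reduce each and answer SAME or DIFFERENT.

Answer: DIFFERENT — A ⇓ λ.0 (λ.0 0), B ⇓ λ.λ.0

Working:
Term A:
  start: (λ.0) ((λ.λ.λ.0 1) ((λ.λ.1) (λ.0)) (λ.0 0))
  step 1: (λ.λ.λ.0 1) ((λ.λ.1) (λ.0)) (λ.0 0)
  step 2: (λ.λ.0 1) (λ.0 0)
  step 3: λ.0 (λ.0 0)

Term B:
  start: (λ.0 ((λ.0) ((λ.0) (λ.λ.0))) (λ.(λ.2) 1)) (λ.λ.(λ.λ.1 0) 1)
  step 1: (λ.λ.(λ.λ.1 0) 1) ((λ.0) ((λ.0) (λ.λ.0))) (λ.(λ.λ.λ.(λ.λ.1 0) 1) (λ.λ.(λ.λ.1 0) 1))
  step 2: (λ.(λ.λ.1 0) ((λ.0) ((λ.0) (λ.λ.0)))) (λ.(λ.λ.λ.(λ.λ.1 0) 1) (λ.λ.(λ.λ.1 0) 1))
  step 3: (λ.λ.1 0) ((λ.0) ((λ.0) (λ.λ.0)))
  step 4: λ.(λ.0) ((λ.0) (λ.λ.0)) 0
  step 5: λ.(λ.0) (λ.λ.0) 0
  step 6: λ.(λ.λ.0) 0
  step 7: λ.λ.0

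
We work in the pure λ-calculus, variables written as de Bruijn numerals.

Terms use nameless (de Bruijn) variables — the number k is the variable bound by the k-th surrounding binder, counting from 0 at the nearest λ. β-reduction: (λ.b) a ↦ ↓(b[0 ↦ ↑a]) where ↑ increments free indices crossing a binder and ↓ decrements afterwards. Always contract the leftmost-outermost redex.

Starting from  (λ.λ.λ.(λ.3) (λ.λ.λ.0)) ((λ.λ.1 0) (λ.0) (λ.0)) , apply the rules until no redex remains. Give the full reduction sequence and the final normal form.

  start: (λ.λ.λ.(λ.3) (λ.λ.λ.0)) ((λ.λ.1 0) (λ.0) (λ.0))
  [1] λ.λ.(λ.(λ.λ.1 0) (λ.0) (λ.0)) (λ.λ.λ.0)
  [2] λ.λ.(λ.λ.1 0) (λ.0) (λ.0)
  [3] λ.λ.(λ.(λ.0) 0) (λ.0)
  [4] λ.λ.(λ.0) (λ.0)
  [5] λ.λ.λ.0

Answer: normal form = λ.λ.λ.0  (in 5 steps)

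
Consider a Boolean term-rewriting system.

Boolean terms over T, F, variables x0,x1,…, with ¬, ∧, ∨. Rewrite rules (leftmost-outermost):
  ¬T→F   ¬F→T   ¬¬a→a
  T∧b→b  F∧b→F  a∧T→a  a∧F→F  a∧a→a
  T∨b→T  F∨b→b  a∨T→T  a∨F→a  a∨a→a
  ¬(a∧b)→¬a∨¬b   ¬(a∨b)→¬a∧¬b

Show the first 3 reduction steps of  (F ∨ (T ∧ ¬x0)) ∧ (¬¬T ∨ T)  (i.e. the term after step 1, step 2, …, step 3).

  start: (F ∨ (T ∧ ¬x0)) ∧ (¬¬T ∨ T)
  →1  (T ∧ ¬x0) ∧ (¬¬T ∨ T)
  →2  ¬x0 ∧ (¬¬T ∨ T)
  →3  ¬x0 ∧ T

Answer: after 3 steps: ¬x0 ∧ T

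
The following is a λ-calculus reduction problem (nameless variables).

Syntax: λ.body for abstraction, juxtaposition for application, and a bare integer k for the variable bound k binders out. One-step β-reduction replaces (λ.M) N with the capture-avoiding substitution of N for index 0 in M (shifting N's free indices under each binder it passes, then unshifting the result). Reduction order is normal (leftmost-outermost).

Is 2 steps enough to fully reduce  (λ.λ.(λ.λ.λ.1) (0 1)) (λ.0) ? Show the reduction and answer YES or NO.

Answer: YES — reaches normal form λ.λ.λ.1 in 2 ≤ 2 steps

Reduction:
  start: (λ.λ.(λ.λ.λ.1) (0 1)) (λ.0)
  step 1: λ.(λ.λ.λ.1) (0 (λ.0))
  step 2: λ.λ.λ.1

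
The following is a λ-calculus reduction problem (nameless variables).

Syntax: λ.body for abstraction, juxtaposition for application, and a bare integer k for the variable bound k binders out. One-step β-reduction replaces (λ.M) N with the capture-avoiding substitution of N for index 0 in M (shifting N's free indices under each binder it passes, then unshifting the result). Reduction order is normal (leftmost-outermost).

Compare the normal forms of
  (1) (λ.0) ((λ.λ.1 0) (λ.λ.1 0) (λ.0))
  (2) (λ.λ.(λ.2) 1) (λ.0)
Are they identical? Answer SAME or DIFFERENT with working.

Term A:
  start: (λ.0) ((λ.λ.1 0) (λ.λ.1 0) (λ.0))
  step 1: (λ.λ.1 0) (λ.λ.1 0) (λ.0)
  step 2: (λ.(λ.λ.1 0) 0) (λ.0)
  step 3: (λ.λ.1 0) (λ.0)
  step 4: λ.(λ.0) 0
  step 5: λ.0

Term B:
  start: (λ.λ.(λ.2) 1) (λ.0)
  step 1: λ.(λ.λ.0) (λ.0)
  step 2: λ.λ.0

Answer: DIFFERENT — A ⇓ λ.0, B ⇓ λ.λ.0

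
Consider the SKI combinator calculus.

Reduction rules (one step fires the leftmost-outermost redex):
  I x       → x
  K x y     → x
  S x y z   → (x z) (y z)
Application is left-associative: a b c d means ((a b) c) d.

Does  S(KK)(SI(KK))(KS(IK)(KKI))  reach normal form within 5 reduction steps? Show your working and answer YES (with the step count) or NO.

  start: S(KK)(SI(KK))(KS(IK)(KKI))
  →1  KK(KS(IK)(KKI))(SI(KK)(KS(IK)(KKI)))
  →2  K(SI(KK)(KS(IK)(KKI)))
  →3  K(I(KS(IK)(KKI))(KK(KS(IK)(KKI))))
  →4  K(KS(IK)(KKI)(KK(KS(IK)(KKI))))
  →5  K(S(KKI)(KK(KS(IK)(KKI))))

Answer: NO — after 5 steps the term is K(S(KKI)(KK(KS(IK)(KKI)))), not yet normal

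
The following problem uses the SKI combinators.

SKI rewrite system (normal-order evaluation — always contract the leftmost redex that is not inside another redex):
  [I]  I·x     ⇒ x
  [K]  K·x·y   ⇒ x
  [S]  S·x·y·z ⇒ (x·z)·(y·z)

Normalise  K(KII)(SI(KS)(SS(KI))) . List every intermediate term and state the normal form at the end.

  start: K(KII)(SI(KS)(SS(KI)))
  step 1: KII
  step 2: I

Answer: normal form = I  (in 2 steps)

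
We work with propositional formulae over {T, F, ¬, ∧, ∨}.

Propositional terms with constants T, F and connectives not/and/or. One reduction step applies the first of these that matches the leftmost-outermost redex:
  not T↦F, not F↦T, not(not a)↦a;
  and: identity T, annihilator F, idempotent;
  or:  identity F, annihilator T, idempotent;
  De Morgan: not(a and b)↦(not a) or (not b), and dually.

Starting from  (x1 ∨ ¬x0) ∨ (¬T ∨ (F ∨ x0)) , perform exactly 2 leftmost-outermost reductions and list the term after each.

  start: (x1 ∨ ¬x0) ∨ (¬T ∨ (F ∨ x0))
  →1  (x1 ∨ ¬x0) ∨ (F ∨ (F ∨ x0))
  →2  (x1 ∨ ¬x0) ∨ (F ∨ x0)

Answer: after 2 steps: (x1 ∨ ¬x0) ∨ (F ∨ x0)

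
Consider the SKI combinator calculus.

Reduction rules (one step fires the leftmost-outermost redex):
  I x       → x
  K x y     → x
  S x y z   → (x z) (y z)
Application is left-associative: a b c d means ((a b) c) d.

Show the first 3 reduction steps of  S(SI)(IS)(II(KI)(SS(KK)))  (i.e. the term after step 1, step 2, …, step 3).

Answer: after 3 steps: IS(II(KI)(SS(KK)))(II(KI)(SS(KK))(IS(II(KI)(SS(KK)))))

Derivation:
  start: S(SI)(IS)(II(KI)(SS(KK)))
  →1  SI(II(KI)(SS(KK)))(IS(II(KI)(SS(KK))))
  →2  I(IS(II(KI)(SS(KK))))(II(KI)(SS(KK))(IS(II(KI)(SS(KK)))))
  →3  IS(II(KI)(SS(KK)))(II(KI)(SS(KK))(IS(II(KI)(SS(KK)))))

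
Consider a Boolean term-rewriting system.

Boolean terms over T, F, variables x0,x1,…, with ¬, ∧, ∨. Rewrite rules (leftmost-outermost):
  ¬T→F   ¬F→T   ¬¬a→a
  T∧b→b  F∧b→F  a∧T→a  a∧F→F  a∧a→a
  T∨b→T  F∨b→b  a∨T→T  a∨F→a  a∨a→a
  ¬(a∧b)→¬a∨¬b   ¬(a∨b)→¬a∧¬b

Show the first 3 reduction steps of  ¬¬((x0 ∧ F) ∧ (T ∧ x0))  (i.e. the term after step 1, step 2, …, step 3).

Answer: after 3 steps: F

Reduction:
  start: ¬¬((x0 ∧ F) ∧ (T ∧ x0))
  step 1: (x0 ∧ F) ∧ (T ∧ x0)
  step 2: F ∧ (T ∧ x0)
  step 3: F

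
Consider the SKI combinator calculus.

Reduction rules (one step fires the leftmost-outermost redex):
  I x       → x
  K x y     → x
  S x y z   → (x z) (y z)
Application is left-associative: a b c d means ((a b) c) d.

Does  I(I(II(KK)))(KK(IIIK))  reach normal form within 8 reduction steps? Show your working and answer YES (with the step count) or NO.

  start: I(I(II(KK)))(KK(IIIK))
  →1  I(II(KK))(KK(IIIK))
  →2  II(KK)(KK(IIIK))
  →3  I(KK)(KK(IIIK))
  →4  KK(KK(IIIK))
  →5  K

Answer: YES — reaches normal form K in 5 ≤ 8 steps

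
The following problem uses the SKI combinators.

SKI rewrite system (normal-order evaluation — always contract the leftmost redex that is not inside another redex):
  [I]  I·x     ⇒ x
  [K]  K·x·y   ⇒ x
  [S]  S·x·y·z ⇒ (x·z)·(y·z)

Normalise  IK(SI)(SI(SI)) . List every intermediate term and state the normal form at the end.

  start: IK(SI)(SI(SI))
  step 1: K(SI)(SI(SI))
  step 2: SI

Answer: normal form = SI  (in 2 steps)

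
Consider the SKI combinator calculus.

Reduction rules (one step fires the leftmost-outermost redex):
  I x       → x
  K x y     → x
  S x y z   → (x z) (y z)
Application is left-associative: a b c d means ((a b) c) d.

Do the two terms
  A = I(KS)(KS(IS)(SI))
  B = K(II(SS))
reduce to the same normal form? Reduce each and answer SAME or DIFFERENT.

Answer: DIFFERENT — A ⇓ S, B ⇓ K(SS)

Derivation:
Term A:
  start: I(KS)(KS(IS)(SI))
  step 1: KS(KS(IS)(SI))
  step 2: S

Term B:
  start: K(II(SS))
  step 1: K(I(SS))
  step 2: K(SS)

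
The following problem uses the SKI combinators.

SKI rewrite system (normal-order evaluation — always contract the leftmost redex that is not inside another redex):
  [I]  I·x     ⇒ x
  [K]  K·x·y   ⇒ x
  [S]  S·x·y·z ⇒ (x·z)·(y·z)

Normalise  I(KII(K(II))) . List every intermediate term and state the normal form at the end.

  start: I(KII(K(II)))
  →1  KII(K(II))
  →2  I(K(II))
  →3  K(II)
  →4  KI

Answer: normal form = KI  (in 4 steps)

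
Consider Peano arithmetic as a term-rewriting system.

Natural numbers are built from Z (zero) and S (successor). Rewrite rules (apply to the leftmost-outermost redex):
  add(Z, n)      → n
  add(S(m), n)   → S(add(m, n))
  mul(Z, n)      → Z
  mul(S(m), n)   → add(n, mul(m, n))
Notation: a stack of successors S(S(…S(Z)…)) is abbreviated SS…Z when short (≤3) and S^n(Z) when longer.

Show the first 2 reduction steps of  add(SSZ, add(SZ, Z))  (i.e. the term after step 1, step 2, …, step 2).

Answer: after 2 steps: S(S(add(Z, add(SZ, Z))))

Reduction:
  start: add(SSZ, add(SZ, Z))
  →1  S(add(SZ, add(SZ, Z)))
  →2  S(S(add(Z, add(SZ, Z))))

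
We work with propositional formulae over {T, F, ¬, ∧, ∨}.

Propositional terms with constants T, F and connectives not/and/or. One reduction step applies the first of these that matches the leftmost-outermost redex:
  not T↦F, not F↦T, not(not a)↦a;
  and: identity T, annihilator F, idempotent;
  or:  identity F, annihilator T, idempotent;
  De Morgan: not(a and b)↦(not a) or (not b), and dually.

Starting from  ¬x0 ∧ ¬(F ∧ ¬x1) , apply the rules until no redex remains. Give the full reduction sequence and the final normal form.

Answer: normal form = ¬x0  (in 4 steps)

Derivation:
  start: ¬x0 ∧ ¬(F ∧ ¬x1)
  step 1: ¬x0 ∧ (¬F ∨ ¬¬x1)
  step 2: ¬x0 ∧ (T ∨ ¬¬x1)
  step 3: ¬x0 ∧ T
  step 4: ¬x0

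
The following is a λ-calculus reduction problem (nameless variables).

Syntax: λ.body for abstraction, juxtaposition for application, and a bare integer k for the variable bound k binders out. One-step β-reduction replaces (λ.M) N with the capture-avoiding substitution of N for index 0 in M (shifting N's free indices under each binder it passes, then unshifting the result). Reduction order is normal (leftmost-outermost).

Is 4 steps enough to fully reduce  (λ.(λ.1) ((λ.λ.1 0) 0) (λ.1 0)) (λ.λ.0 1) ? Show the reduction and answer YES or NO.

Answer: YES — reaches normal form λ.0 (λ.λ.0 1) in 4 ≤ 4 steps

Working:
  start: (λ.(λ.1) ((λ.λ.1 0) 0) (λ.1 0)) (λ.λ.0 1)
  [1] (λ.λ.λ.0 1) ((λ.λ.1 0) (λ.λ.0 1)) (λ.(λ.λ.0 1) 0)
  [2] (λ.λ.0 1) (λ.(λ.λ.0 1) 0)
  [3] λ.0 (λ.(λ.λ.0 1) 0)
  [4] λ.0 (λ.λ.0 1)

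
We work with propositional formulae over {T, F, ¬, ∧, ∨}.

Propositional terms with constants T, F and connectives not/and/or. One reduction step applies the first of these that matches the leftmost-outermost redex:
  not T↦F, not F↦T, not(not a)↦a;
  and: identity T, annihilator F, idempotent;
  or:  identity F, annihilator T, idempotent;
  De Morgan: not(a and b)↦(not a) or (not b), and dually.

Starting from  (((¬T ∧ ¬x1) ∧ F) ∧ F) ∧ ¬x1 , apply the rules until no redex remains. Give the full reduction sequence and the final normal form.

Answer: normal form = F  (in 2 steps)

Derivation:
  start: (((¬T ∧ ¬x1) ∧ F) ∧ F) ∧ ¬x1
  →1  F ∧ ¬x1
  →2  F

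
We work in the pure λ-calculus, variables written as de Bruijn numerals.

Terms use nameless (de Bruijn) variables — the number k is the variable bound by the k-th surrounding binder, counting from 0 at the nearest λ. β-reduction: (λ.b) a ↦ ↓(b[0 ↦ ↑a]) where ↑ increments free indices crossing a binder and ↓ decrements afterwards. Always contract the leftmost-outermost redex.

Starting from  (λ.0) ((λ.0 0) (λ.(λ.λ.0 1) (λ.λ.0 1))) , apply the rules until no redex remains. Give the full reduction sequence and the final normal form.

Answer: normal form = λ.0 (λ.λ.0 1)  (in 4 steps)

Reduction:
  start: (λ.0) ((λ.0 0) (λ.(λ.λ.0 1) (λ.λ.0 1)))
  →1  (λ.0 0) (λ.(λ.λ.0 1) (λ.λ.0 1))
  →2  (λ.(λ.λ.0 1) (λ.λ.0 1)) (λ.(λ.λ.0 1) (λ.λ.0 1))
  →3  (λ.λ.0 1) (λ.λ.0 1)
  →4  λ.0 (λ.λ.0 1)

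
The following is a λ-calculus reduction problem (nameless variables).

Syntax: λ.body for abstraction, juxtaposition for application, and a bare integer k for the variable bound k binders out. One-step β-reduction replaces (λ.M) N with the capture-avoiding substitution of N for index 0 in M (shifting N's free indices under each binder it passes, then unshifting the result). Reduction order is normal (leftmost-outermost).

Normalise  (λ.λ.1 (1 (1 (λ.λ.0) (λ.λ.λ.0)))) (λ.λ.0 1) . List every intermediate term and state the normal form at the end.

Answer: normal form = λ.λ.0 (λ.0 (λ.λ.0))  (in 6 steps)

Derivation:
  start: (λ.λ.1 (1 (1 (λ.λ.0) (λ.λ.λ.0)))) (λ.λ.0 1)
  →1  λ.(λ.λ.0 1) ((λ.λ.0 1) ((λ.λ.0 1) (λ.λ.0) (λ.λ.λ.0)))
  →2  λ.λ.0 ((λ.λ.0 1) ((λ.λ.0 1) (λ.λ.0) (λ.λ.λ.0)))
  →3  λ.λ.0 (λ.0 ((λ.λ.0 1) (λ.λ.0) (λ.λ.λ.0)))
  →4  λ.λ.0 (λ.0 ((λ.0 (λ.λ.0)) (λ.λ.λ.0)))
  →5  λ.λ.0 (λ.0 ((λ.λ.λ.0) (λ.λ.0)))
  →6  λ.λ.0 (λ.0 (λ.λ.0))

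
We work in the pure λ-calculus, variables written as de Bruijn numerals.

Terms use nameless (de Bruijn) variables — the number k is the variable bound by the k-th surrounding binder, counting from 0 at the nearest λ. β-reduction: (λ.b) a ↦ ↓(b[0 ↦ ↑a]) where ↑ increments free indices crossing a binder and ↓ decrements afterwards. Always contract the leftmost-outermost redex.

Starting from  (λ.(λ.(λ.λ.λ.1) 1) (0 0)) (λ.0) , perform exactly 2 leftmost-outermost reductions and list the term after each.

Answer: after 2 steps: (λ.λ.λ.1) (λ.0)

Working:
  start: (λ.(λ.(λ.λ.λ.1) 1) (0 0)) (λ.0)
  step 1: (λ.(λ.λ.λ.1) (λ.0)) ((λ.0) (λ.0))
  step 2: (λ.λ.λ.1) (λ.0)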